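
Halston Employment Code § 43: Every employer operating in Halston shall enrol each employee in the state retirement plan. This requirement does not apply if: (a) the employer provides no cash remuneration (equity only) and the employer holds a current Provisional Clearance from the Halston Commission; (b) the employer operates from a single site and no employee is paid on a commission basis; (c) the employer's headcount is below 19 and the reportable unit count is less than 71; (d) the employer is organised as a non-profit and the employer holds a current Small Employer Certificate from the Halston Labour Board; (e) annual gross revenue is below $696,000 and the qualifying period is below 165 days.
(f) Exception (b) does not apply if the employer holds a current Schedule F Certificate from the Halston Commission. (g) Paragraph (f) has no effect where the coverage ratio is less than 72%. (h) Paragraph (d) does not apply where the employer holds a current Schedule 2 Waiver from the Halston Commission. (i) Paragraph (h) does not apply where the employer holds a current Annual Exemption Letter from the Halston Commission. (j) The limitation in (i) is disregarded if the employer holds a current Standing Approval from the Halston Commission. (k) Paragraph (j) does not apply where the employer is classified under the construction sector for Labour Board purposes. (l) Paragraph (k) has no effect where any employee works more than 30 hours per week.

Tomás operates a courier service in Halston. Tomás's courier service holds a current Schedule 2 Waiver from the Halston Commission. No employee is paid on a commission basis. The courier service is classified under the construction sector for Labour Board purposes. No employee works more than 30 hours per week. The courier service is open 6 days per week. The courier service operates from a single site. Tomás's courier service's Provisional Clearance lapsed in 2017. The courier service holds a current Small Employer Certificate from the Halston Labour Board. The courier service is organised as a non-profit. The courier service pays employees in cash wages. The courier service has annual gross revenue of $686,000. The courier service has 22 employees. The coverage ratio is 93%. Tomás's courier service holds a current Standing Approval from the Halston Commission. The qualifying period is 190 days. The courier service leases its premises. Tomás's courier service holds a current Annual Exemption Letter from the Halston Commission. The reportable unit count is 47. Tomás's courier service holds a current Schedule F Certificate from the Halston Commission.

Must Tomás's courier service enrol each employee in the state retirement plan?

Exception (a) fails — employees are paid cash wages.
Exception (b) is satisfied on its face — the employer operates from a single site; no employee is paid on commission. However, paragraphs (f)–(g) must be considered: (f) applies — a current Schedule F Certificate is held. (g), which would lift (f), is not engaged — the coverage ratio is 93%, not less than 72%. So (b) is unavailable.
Exception (c) fails — the employer's headcount is 22, not below 19.
Exception (d) is satisfied on its face — the employer is a non-profit; a current Small Employer Certificate is held. Under paragraphs (h)–(l): (h) is triggered (a current Schedule 2 Waiver is held), but is itself disapplied by (i): (i) operates — a current Annual Exemption Letter is held. (j) is engaged (a current Standing Approval is held), but is displaced by (k): (k) operates against (j): the courier service is classified under the construction sector. (l) is inapplicable (no employee exceeds 30 hours/week), so (k) stands. So (d) applies.
Exception (e) fails — the qualifying period is 190 days, not below 165 days.

No — exception (d) applies; Tomás's courier service is not required to enrol each employee in the state retirement plan.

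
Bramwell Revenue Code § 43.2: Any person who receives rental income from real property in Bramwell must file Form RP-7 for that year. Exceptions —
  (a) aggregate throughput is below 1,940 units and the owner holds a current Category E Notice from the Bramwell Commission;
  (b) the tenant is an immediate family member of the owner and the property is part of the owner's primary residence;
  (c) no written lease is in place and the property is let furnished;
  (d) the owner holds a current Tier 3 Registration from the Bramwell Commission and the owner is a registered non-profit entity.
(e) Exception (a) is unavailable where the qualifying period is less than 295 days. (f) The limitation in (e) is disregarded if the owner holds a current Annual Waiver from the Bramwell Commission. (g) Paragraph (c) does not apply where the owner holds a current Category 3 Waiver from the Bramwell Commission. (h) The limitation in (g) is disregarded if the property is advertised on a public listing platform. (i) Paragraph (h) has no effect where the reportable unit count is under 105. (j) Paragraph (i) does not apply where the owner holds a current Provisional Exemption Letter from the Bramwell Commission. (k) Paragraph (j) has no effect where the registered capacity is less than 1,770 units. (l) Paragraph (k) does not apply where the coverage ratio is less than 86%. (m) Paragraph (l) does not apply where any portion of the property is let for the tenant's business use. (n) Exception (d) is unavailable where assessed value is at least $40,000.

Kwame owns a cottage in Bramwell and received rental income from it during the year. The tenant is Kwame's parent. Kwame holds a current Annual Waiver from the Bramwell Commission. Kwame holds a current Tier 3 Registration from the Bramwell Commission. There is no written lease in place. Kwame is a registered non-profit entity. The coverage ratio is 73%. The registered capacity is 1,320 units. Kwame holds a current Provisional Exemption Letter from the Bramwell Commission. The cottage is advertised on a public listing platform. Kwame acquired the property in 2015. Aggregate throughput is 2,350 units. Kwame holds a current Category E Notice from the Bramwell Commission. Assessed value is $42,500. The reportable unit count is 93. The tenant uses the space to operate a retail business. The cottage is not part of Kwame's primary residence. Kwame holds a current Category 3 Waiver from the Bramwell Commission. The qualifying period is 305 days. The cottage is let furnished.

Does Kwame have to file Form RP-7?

Exception (a) requires that aggregate throughput is below 1,940 units; but aggregate throughput is 2,350 units, not below 1,940 units, so (a) is unavailable.
Exception (b) fails — the cottage is not part of the primary residence.
Exception (c) is satisfied on its face — there is no written lease; the property is let furnished. However, paragraphs (g)–(m) must be considered: (g) applies — a current Category 3 Waiver is held. (h) is triggered (the property is publicly advertised), but is overridden by (i): (i) operates against (h): the reportable unit count is 93, under the 105 limit. (j) would limit (i) — a current Provisional Exemption Letter is held — but (k) sets (j) aside: (k) operates — the registered capacity is 1,320 units, less than the 1,770 units limit. (l) would limit (k) — the coverage ratio is 73%, less than the 86% limit — but (m) sets (l) aside: (m) applies — the space is let for business use. (c) is therefore removed.
All of (d)'s requirements are met (a current Tier 3 Registration is held; Kwame is a registered non-profit). But applying paragraph (n): (n) applies — assessed value is $42,500, meeting the $40,000 threshold. (d) is therefore removed.
No exception is made out. Kwame falls within the general rule.

Yes — Kwame must file Form RP-7.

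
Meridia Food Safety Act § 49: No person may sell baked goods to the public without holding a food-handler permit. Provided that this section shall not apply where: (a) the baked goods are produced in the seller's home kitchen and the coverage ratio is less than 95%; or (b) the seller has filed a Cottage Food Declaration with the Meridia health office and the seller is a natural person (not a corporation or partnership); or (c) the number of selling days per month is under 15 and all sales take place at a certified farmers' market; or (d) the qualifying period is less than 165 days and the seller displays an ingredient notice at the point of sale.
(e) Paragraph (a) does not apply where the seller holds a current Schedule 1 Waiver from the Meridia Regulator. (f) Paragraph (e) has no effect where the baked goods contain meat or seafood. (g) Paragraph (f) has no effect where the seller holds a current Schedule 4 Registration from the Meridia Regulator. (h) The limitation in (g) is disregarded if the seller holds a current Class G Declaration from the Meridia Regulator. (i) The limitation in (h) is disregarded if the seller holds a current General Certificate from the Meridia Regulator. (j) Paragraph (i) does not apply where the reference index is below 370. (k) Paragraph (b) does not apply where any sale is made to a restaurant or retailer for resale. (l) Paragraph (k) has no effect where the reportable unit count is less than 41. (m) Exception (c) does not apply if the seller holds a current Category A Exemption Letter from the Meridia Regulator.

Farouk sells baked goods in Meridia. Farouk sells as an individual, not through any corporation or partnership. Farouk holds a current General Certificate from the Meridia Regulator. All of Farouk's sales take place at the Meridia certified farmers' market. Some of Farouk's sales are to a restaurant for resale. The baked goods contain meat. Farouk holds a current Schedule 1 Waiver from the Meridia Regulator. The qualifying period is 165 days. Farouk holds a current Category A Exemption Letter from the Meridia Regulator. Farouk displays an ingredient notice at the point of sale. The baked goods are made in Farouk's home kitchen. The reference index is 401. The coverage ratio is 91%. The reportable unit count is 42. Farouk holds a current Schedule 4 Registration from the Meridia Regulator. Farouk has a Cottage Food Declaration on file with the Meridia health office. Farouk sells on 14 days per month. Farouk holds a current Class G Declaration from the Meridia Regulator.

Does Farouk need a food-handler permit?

Yes — Farouk must hold a food-handler permit.

Exception (a)'s conditions are all satisfied: the baked goods are home-kitchen produced; the coverage ratio is 91%, less than the 95% limit. But applying paragraphs (e)–(j): (e) operates against (a): a current Schedule 1 Waiver is held. (f) applies (the baked goods contain meat), but yields to (g): (g) is engaged — a current Schedule 4 Registration is held. (h) operates (a current Class G Declaration is held), but is itself disapplied by (i): (i) is engaged — a current General Certificate is held. (j), which would lift (i), is not triggered — the reference index is 401, not below 370. Exception (a) does not apply.
All of (b)'s requirements are met (a Cottage Food Declaration is on file; the seller is a natural person). However, paragraphs (k)–(l) must be considered: (k) operates against (b): some sales are to a restaurant for resale. (l) does not operate here (the reportable unit count is 42, not less than 41), so (k) stands. Exception (b) does not apply.
All of (c)'s requirements are met (the number of selling days per month is 14, under the 15 limit; all sales are at a certified farmers' market). But applying paragraph (m): (m) operates against (c): a current Category A Exemption Letter is held. (c) is therefore removed.
Exception (d) requires that the qualifying period is less than 165 days; but the qualifying period is 165 days, not less than 165 days, so (d) is unavailable.
No exception is made out. Farouk falls within the general rule.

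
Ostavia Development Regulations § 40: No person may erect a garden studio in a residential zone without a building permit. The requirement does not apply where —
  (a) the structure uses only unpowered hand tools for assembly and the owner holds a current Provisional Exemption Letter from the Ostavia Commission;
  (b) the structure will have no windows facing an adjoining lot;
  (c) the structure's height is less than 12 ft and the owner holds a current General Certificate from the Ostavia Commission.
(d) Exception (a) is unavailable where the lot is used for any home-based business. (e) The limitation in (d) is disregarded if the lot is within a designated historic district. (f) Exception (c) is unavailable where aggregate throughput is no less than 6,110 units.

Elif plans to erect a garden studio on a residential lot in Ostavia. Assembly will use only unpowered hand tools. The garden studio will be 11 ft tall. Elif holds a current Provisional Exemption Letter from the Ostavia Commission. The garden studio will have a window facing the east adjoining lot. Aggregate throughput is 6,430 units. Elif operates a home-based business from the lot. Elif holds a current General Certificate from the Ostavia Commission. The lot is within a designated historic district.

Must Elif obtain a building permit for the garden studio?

Exception (a)'s conditions are all satisfied: assembly uses only hand tools; a current Provisional Exemption Letter is held. Considering the limiting provisions: (d) would limit (a) — a home-based business operates on the lot — but (e) sets (d) aside: (e) operates against (d): the lot is in a historic district. So (a) applies.
Exception (b) does not apply: a window faces an adjoining lot.
Exception (c): the structure's height is 11 ft, less than the 12 ft limit; a current General Certificate is held — every condition holds. But applying paragraph (f): (f) applies — aggregate throughput is 6,430 units, meeting the 6,110 units threshold. (c) is therefore removed.

No — exception (a) applies; Elif does not need a building permit.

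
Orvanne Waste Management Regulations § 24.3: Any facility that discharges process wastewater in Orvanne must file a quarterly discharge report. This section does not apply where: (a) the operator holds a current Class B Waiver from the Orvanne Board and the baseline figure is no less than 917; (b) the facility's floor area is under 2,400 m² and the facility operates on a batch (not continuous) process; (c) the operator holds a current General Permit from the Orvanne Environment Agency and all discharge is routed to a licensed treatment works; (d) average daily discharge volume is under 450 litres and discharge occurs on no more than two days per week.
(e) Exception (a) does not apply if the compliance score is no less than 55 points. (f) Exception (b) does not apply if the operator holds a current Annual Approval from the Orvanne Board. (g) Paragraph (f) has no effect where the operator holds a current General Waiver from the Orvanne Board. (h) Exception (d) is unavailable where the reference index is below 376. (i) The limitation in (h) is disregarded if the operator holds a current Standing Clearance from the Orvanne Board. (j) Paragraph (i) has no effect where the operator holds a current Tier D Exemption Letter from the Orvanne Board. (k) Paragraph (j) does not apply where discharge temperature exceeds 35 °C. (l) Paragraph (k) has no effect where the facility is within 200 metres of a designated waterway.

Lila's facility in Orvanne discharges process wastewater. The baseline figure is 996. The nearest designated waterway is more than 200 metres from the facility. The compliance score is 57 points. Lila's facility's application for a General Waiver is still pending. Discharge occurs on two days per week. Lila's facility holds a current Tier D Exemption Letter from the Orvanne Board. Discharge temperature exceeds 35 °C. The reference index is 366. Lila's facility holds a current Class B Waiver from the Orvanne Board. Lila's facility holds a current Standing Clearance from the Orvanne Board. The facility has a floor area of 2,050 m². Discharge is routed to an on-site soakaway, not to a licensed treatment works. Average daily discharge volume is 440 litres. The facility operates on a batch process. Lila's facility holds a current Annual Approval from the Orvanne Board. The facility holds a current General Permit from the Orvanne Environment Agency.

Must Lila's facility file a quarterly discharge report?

Exception (a)'s conditions are all satisfied: a current Class B Waiver is held; the baseline figure is 996, meeting the 917 threshold. Turning to paragraph (e): (e) is triggered — the compliance score is 57 points, meeting the 55 points threshold. (a) is therefore removed.
Exception (b)'s conditions are all satisfied: the facility's floor area is 2,050 m², under the 2,400 m² limit; the facility operates on a batch process. Turning to paragraphs (f)–(g): (f) operates against (b): a current Annual Approval is held. (g) is inapplicable (there is no General Waiver in force), so (f) stands. Exception (b) does not apply.
Exception (c) requires that all discharge is routed to a licensed treatment works; but discharge is not routed to a licensed treatment works, so (c) is unavailable.
All of (d)'s requirements are met (average daily discharge volume is 440 litres, under the 450 litres limit; discharge occurs on no more than two days per week). Considering the limiting provisions: (h) would limit (d) — the reference index is 366, below the 376 limit — but (i) sets (h) aside: (i) operates against (h): a current Standing Clearance is held. (j) is engaged (a current Tier D Exemption Letter is held), but is overridden by (k): (k) operates against (j): discharge temperature exceeds 35 °C. (l), which would lift (k), is not engaged — the facility is more than 200 m from any designated waterway. So (d) applies.

No — exception (d) applies; Lila's facility is not required to file a quarterly discharge report.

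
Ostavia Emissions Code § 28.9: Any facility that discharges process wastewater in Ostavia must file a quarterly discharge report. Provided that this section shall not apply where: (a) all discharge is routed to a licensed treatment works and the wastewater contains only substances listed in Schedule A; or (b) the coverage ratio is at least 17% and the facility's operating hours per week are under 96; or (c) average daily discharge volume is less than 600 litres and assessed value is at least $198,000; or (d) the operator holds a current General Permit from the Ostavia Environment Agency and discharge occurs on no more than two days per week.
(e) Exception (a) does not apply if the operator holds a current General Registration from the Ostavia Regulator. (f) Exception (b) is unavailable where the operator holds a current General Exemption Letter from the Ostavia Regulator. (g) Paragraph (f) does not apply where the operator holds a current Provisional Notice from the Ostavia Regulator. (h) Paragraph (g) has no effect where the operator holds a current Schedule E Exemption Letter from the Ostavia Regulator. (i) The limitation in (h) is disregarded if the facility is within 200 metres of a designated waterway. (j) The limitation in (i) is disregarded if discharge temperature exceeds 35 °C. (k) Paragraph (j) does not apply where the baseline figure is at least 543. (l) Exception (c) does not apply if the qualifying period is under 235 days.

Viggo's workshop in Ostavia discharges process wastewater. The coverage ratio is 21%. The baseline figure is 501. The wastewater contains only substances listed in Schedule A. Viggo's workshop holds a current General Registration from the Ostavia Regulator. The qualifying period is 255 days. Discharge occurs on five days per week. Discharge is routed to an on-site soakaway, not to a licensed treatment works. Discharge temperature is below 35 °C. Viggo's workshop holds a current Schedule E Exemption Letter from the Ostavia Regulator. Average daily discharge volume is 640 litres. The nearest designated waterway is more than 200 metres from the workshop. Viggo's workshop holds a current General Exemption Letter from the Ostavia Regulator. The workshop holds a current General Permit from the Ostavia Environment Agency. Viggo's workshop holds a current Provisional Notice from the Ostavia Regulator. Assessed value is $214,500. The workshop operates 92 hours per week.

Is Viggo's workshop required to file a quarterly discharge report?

Yes — Viggo's workshop must file a quarterly discharge report.

Exception (a) does not apply: discharge is not routed to a licensed treatment works.
Exception (b)'s conditions are all satisfied: the coverage ratio is 21%, meeting the 17% threshold; the facility's operating hours per week are 92, under the 96 limit. However, paragraphs (f)–(k) must be considered: (f) is triggered — a current General Exemption Letter is held. (g) applies (a current Provisional Notice is held), but is set aside by (h): (h) is triggered — a current Schedule E Exemption Letter is held. (i) is not engaged (the workshop is more than 200 m from any designated waterway), so (h) stands. Exception (b) does not apply.
Exception (c) does not apply: average daily discharge volume is 640 litres, not less than 600 litres.
Exception (d) fails — discharge occurs on five days per week.
No exception displaces § 28.9.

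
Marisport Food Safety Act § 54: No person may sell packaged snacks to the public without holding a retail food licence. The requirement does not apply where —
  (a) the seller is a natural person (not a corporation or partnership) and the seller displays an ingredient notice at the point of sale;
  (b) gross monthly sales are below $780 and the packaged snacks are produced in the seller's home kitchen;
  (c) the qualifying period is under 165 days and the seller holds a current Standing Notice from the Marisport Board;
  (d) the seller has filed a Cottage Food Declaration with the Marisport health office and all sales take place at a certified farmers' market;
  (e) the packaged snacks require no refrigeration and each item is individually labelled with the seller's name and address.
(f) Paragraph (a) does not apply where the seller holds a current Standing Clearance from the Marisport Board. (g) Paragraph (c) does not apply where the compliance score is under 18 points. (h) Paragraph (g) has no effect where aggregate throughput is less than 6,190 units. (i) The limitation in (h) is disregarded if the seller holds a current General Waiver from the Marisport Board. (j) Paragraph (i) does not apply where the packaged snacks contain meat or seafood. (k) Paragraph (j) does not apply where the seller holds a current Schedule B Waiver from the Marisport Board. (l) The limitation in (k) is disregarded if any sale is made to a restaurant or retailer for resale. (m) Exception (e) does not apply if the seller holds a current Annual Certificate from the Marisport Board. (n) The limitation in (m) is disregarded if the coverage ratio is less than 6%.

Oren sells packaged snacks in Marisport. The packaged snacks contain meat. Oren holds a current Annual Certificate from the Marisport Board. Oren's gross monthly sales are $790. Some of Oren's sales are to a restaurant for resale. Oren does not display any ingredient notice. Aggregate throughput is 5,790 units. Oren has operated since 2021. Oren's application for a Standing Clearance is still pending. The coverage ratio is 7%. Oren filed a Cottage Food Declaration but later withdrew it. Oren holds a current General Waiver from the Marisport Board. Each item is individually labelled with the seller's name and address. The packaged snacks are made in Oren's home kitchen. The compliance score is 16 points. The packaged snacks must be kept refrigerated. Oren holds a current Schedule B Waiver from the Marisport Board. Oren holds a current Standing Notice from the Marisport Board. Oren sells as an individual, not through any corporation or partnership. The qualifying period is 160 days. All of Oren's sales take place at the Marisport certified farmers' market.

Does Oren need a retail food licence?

No — exception (c) applies; Oren is not required to hold a retail food licence.

Exception (a) fails — no ingredient notice is displayed.
Exception (b) requires that gross monthly sales are below $780; but gross monthly sales are $790, not below $780, so (b) is unavailable.
Exception (c)'s conditions are all satisfied: the qualifying period is 160 days, under the 165 days limit; a current Standing Notice is held. Applying paragraphs (g)–(l): (g) would limit (c) — the compliance score is 16 points, under the 18 points limit — but (h) sets (g) aside: (h) operates against (g): aggregate throughput is 5,790 units, less than the 6,190 units limit. (i) would limit (h) — a current General Waiver is held — but (j) sets (i) aside: (j) operates against (i): the packaged snacks contain meat. (k) would limit (j) — a current Schedule B Waiver is held — but (l) sets (k) aside: (l) operates against (k): some sales are to a restaurant for resale. (c) remains available.
Exception (d) fails — the Cottage Food Declaration was withdrawn.
Exception (e) fails — the packaged snacks require refrigeration.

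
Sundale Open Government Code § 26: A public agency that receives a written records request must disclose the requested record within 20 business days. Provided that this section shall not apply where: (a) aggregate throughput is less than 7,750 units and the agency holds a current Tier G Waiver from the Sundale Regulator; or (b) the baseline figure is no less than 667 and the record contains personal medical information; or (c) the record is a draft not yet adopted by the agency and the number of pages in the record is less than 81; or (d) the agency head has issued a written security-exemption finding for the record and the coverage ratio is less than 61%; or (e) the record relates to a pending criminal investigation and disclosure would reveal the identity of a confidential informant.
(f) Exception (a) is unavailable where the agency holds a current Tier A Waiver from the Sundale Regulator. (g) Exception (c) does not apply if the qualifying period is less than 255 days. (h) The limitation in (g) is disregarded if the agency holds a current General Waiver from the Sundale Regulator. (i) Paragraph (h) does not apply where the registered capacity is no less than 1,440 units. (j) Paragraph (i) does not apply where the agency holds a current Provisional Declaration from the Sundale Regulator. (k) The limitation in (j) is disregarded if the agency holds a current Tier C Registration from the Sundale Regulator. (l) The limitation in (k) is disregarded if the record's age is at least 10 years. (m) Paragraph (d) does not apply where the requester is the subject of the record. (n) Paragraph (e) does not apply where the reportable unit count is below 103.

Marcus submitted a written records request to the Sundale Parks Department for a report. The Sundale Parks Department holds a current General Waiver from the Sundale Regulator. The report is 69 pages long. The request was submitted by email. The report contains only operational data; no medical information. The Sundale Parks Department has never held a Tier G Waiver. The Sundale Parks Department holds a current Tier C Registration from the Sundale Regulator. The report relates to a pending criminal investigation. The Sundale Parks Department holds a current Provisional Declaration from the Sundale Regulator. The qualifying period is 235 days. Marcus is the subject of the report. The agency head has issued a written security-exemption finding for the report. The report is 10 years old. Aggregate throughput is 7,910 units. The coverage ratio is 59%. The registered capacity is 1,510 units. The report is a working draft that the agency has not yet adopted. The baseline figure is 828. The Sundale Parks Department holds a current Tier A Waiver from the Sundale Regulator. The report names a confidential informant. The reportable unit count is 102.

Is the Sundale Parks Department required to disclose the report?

No — exception (c) applies; the Sundale Parks Department is not required to disclose the report.

Exception (a) fails — aggregate throughput is 7,910 units, not less than 7,750 units.
Exception (b) fails — the report contains only operational data.
Exception (c)'s conditions are all satisfied: the report is an unadopted draft; the number of pages in the record is 69, less than the 81 limit. Under paragraphs (g)–(l): (g) is engaged (the qualifying period is 235 days, less than the 255 days limit), but yields to (h): (h) operates against (g): a current General Waiver is held. (i) would limit (h) — the registered capacity is 1,510 units, meeting the 1,440 units threshold — but (j) sets (i) aside: (j) operates against (i): a current Provisional Declaration is held. (k) applies (a current Tier C Registration is held), but is displaced by (l): (l) operates against (k): the record's age is 10 years, meeting the 10 years threshold. So (c) applies.
Exception (d) is satisfied on its face — a written security-exemption finding has been issued; the coverage ratio is 59%, less than the 61% limit. Turning to paragraph (m): (m) operates against (d): Marcus is the subject of the report. So (d) is unavailable.
Exception (e)'s conditions are all satisfied: the report relates to a pending investigation; the report names a confidential informant. But applying paragraph (n): (n) operates against (e): the reportable unit count is 102, below the 103 limit. Exception (e) does not apply.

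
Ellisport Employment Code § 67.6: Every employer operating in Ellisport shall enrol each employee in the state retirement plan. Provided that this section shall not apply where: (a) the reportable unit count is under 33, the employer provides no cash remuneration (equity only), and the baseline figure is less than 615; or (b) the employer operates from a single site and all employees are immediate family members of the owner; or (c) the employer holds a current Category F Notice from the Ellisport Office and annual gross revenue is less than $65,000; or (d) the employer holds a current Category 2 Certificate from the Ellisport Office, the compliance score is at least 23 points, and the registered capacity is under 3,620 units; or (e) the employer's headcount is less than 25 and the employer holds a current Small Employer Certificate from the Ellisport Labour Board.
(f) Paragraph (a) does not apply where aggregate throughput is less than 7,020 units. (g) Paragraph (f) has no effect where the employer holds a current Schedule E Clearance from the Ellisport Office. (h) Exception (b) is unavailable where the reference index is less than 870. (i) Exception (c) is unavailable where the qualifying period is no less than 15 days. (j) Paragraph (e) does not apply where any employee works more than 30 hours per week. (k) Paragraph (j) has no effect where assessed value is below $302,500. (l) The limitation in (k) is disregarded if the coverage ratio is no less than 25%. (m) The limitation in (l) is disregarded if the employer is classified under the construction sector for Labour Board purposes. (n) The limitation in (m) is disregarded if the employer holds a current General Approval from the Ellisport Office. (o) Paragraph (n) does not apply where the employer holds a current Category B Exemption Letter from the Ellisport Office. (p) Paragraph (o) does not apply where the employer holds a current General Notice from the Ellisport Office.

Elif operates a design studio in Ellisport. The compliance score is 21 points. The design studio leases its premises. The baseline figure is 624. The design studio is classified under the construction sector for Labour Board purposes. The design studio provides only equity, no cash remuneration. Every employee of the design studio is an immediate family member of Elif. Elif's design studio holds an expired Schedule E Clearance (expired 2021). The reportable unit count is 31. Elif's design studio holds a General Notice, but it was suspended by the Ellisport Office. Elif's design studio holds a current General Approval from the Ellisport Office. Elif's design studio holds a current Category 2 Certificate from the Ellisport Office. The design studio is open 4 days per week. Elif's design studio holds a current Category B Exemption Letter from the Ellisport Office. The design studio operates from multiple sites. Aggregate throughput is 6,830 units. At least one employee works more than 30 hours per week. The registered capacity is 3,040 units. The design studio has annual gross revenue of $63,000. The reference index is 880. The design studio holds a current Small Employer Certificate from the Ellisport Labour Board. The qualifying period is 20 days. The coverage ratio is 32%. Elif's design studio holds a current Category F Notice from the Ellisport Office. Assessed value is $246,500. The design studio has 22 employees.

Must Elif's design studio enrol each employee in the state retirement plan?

No — exception (e) applies; Elif's design studio is not required to enrol each employee in the state retirement plan.

Exception (a) requires that the baseline figure is less than 615; but the baseline figure is 624, not less than 615, so (a) is unavailable.
Exception (b) fails — the employer operates from multiple sites.
Exception (c)'s conditions are all satisfied: a current Category F Notice is held; annual gross revenue is $63,000, less than the $65,000 limit. However, paragraph (i) must be considered: (i) operates against (c): the qualifying period is 20 days, meeting the 15 days threshold. So (c) is unavailable.
Exception (d) does not apply: the compliance score is 21 points, short of 23 points.
Exception (e): the employer's headcount is 22, less than the 25 limit; a current Small Employer Certificate is held — every condition holds. Considering the limiting provisions: (j) would limit (e) — at least one employee exceeds 30 hours/week — but (k) sets (j) aside: (k) operates against (j): assessed value is $246,500, below the $302,500 limit. (l) is engaged (the coverage ratio is 32%, meeting the 25% threshold), but is set aside by (m): (m) operates — the design studio is classified under the construction sector. (n) would limit (m) — a current General Approval is held — but (o) sets (n) aside: (o) applies — a current Category B Exemption Letter is held. (p), which would lift (o), is not engaged — the General Notice is not current. (e) remains available.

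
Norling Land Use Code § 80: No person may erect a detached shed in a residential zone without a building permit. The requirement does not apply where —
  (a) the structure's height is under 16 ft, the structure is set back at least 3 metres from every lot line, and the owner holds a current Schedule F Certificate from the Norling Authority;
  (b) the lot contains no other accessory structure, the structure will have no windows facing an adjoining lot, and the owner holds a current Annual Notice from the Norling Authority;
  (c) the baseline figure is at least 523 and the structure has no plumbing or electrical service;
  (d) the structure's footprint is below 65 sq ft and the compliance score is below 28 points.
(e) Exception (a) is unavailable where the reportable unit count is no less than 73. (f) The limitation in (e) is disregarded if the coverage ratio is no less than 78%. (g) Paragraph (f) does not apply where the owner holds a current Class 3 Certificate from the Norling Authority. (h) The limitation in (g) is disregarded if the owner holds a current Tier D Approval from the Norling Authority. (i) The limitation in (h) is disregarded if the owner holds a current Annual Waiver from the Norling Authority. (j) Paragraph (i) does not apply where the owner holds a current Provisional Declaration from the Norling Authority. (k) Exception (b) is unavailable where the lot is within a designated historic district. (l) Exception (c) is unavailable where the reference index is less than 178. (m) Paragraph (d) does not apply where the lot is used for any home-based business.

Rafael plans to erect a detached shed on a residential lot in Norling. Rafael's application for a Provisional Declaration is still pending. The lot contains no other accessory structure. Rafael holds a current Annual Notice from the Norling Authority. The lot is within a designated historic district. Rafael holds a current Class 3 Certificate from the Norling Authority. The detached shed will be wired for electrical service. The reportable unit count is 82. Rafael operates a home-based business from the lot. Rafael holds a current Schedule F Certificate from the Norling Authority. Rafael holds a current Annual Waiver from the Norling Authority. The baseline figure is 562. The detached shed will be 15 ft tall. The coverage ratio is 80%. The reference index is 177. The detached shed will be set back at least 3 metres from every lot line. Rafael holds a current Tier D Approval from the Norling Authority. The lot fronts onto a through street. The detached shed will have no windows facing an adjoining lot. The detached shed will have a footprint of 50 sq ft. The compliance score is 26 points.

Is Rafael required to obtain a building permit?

Yes — Rafael must obtain a building permit.

All of (a)'s requirements are met (the structure's height is 15 ft, under the 16 ft limit; the setback is at least 3 m on every side; a current Schedule F Certificate is held). However, paragraphs (e)–(j) must be considered: (e) is triggered — the reportable unit count is 82, meeting the 73 threshold. (f) is triggered (the coverage ratio is 80%, meeting the 78% threshold), but is overridden by (g): (g) operates against (f): a current Class 3 Certificate is held. (h) would limit (g) — a current Tier D Approval is held — but (i) sets (h) aside: (i) is engaged — a current Annual Waiver is held. (j) is inapplicable (no current Provisional Declaration is held), so (i) stands. So (a) is unavailable.
Exception (b) is satisfied on its face — the lot has no other accessory structure; no windows face an adjoining lot; a current Annual Notice is held. Turning to paragraph (k): (k) operates against (b): the lot is in a historic district. (b) is therefore removed.
Exception (c) requires that the structure has no plumbing or electrical service; but electrical service is planned, so (c) is unavailable.
All of (d)'s requirements are met (the structure's footprint is 50 sq ft, below the 65 sq ft limit; the compliance score is 26 points, below the 28 points limit). However, paragraph (m) must be considered: (m) is triggered — a home-based business operates on the lot. Exception (d) does not apply.
No exception is made out. Rafael falls within the general rule.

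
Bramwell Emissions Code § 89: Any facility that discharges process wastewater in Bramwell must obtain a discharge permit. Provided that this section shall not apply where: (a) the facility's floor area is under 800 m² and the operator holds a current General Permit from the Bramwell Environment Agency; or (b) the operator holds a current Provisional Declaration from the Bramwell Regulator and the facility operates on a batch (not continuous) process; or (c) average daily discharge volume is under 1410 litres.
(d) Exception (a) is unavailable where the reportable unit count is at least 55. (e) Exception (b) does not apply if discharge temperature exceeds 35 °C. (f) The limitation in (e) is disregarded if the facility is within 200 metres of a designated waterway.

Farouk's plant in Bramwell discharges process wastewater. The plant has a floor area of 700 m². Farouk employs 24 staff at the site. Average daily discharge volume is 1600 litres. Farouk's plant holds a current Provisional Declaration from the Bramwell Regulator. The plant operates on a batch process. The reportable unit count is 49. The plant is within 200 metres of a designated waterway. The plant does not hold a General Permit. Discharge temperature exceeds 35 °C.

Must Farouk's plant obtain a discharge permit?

Exception (a) fails — no General Permit is held.
All of (b)'s requirements are met (a current Provisional Declaration is held; the facility operates on a batch process). Considering the limiting provisions: (e) would limit (b) — discharge temperature exceeds 35 °C — but (f) sets (e) aside: (f) is engaged — the plant is within 200 m of a designated waterway. (b) remains available.
Exception (c) fails — average daily discharge volume is 1600 litres, not under 1410 litres.

No — exception (b) applies; Farouk's plant is not required to obtain a discharge permit.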